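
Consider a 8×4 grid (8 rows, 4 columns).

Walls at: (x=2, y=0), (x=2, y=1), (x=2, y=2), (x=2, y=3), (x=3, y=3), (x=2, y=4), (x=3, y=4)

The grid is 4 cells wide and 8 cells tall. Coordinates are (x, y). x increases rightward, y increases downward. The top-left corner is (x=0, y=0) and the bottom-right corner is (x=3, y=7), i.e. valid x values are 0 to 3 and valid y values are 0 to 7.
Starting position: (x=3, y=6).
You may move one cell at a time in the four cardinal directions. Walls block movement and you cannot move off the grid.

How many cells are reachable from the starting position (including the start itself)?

BFS flood-fill from (x=3, y=6):
  Distance 0: (x=3, y=6)
  Distance 1: (x=3, y=5), (x=2, y=6), (x=3, y=7)
  Distance 2: (x=2, y=5), (x=1, y=6), (x=2, y=7)
  Distance 3: (x=1, y=5), (x=0, y=6), (x=1, y=7)
  Distance 4: (x=1, y=4), (x=0, y=5), (x=0, y=7)
  Distance 5: (x=1, y=3), (x=0, y=4)
  Distance 6: (x=1, y=2), (x=0, y=3)
  Distance 7: (x=1, y=1), (x=0, y=2)
  Distance 8: (x=1, y=0), (x=0, y=1)
  Distance 9: (x=0, y=0)
Total reachable: 22 (grid has 25 open cells total)

Answer: Reachable cells: 22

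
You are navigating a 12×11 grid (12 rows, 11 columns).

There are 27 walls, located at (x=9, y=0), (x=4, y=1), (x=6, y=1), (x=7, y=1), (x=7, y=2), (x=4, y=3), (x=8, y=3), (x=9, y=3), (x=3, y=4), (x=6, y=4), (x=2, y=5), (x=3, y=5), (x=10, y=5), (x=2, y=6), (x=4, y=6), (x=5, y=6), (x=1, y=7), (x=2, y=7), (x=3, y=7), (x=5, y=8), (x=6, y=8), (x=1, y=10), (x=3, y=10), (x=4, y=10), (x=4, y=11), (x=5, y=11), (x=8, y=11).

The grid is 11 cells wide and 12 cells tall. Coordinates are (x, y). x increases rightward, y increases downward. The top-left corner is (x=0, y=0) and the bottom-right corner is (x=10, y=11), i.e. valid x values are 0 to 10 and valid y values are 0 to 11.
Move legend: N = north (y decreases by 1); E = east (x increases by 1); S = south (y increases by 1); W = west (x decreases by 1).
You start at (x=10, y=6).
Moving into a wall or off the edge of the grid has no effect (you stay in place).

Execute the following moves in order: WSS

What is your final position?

Answer: Final position: (x=9, y=8)

Derivation:
Start: (x=10, y=6)
  W (west): (x=10, y=6) -> (x=9, y=6)
  S (south): (x=9, y=6) -> (x=9, y=7)
  S (south): (x=9, y=7) -> (x=9, y=8)
Final: (x=9, y=8)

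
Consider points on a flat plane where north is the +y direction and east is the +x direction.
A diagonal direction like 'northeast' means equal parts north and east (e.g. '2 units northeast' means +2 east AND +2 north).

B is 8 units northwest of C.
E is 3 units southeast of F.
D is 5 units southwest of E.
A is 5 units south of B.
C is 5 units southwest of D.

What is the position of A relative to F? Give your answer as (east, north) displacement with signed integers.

Place F at the origin (east=0, north=0).
  E is 3 units southeast of F: delta (east=+3, north=-3); E at (east=3, north=-3).
  D is 5 units southwest of E: delta (east=-5, north=-5); D at (east=-2, north=-8).
  C is 5 units southwest of D: delta (east=-5, north=-5); C at (east=-7, north=-13).
  B is 8 units northwest of C: delta (east=-8, north=+8); B at (east=-15, north=-5).
  A is 5 units south of B: delta (east=+0, north=-5); A at (east=-15, north=-10).
Therefore A relative to F: (east=-15, north=-10).

Answer: A is at (east=-15, north=-10) relative to F.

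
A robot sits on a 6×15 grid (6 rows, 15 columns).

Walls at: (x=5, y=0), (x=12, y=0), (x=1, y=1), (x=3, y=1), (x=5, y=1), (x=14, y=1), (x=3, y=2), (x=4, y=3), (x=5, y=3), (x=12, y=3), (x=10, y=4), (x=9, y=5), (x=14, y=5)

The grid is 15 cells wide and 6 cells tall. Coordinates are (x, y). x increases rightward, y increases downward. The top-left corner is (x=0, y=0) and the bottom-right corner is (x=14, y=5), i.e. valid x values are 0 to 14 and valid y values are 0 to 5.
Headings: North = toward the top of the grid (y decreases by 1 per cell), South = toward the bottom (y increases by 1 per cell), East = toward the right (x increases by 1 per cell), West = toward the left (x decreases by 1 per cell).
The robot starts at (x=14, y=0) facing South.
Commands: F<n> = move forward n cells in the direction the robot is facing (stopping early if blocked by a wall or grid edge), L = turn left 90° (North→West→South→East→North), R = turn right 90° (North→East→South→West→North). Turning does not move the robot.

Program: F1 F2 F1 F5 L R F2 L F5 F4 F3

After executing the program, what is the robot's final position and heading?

Answer: Final position: (x=14, y=0), facing East

Derivation:
Start: (x=14, y=0), facing South
  F1: move forward 0/1 (blocked), now at (x=14, y=0)
  F2: move forward 0/2 (blocked), now at (x=14, y=0)
  F1: move forward 0/1 (blocked), now at (x=14, y=0)
  F5: move forward 0/5 (blocked), now at (x=14, y=0)
  L: turn left, now facing East
  R: turn right, now facing South
  F2: move forward 0/2 (blocked), now at (x=14, y=0)
  L: turn left, now facing East
  F5: move forward 0/5 (blocked), now at (x=14, y=0)
  F4: move forward 0/4 (blocked), now at (x=14, y=0)
  F3: move forward 0/3 (blocked), now at (x=14, y=0)
Final: (x=14, y=0), facing East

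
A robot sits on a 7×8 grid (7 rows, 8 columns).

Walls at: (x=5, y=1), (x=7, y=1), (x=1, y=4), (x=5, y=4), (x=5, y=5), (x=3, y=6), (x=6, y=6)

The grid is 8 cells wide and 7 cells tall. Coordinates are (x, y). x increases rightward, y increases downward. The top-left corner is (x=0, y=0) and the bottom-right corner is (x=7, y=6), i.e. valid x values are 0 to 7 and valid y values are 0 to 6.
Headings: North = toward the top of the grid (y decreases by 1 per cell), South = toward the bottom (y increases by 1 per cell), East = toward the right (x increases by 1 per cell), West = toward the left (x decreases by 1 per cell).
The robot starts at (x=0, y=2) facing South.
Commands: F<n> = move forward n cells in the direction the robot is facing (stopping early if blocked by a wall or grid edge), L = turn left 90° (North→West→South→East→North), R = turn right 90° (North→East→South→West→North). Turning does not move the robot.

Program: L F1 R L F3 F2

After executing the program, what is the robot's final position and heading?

Answer: Final position: (x=6, y=2), facing East

Derivation:
Start: (x=0, y=2), facing South
  L: turn left, now facing East
  F1: move forward 1, now at (x=1, y=2)
  R: turn right, now facing South
  L: turn left, now facing East
  F3: move forward 3, now at (x=4, y=2)
  F2: move forward 2, now at (x=6, y=2)
Final: (x=6, y=2), facing East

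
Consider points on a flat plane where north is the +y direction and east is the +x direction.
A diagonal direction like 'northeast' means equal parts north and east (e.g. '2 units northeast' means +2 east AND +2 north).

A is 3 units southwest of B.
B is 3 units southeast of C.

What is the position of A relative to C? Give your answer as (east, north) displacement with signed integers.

Place C at the origin (east=0, north=0).
  B is 3 units southeast of C: delta (east=+3, north=-3); B at (east=3, north=-3).
  A is 3 units southwest of B: delta (east=-3, north=-3); A at (east=0, north=-6).
Therefore A relative to C: (east=0, north=-6).

Answer: A is at (east=0, north=-6) relative to C.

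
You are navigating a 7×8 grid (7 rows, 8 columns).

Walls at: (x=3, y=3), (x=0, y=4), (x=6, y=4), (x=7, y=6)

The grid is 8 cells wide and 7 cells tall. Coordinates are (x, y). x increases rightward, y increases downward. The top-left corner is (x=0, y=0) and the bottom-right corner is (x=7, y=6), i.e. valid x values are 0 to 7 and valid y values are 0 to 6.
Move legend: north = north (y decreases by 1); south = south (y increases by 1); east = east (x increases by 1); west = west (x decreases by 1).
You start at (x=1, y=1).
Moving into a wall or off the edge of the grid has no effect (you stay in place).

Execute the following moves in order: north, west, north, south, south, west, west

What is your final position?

Answer: Final position: (x=0, y=2)

Derivation:
Start: (x=1, y=1)
  north (north): (x=1, y=1) -> (x=1, y=0)
  west (west): (x=1, y=0) -> (x=0, y=0)
  north (north): blocked, stay at (x=0, y=0)
  south (south): (x=0, y=0) -> (x=0, y=1)
  south (south): (x=0, y=1) -> (x=0, y=2)
  west (west): blocked, stay at (x=0, y=2)
  west (west): blocked, stay at (x=0, y=2)
Final: (x=0, y=2)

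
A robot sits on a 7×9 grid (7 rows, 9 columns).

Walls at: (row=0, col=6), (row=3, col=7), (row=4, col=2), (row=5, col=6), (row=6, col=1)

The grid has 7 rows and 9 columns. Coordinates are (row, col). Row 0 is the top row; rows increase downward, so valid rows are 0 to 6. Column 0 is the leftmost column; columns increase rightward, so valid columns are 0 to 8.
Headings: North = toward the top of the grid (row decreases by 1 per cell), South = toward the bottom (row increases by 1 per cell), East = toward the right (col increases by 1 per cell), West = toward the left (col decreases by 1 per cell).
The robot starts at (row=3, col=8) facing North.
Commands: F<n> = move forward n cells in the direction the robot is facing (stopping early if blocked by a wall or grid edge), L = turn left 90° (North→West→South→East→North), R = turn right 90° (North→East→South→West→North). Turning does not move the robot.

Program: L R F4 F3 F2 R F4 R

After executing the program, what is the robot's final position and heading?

Answer: Final position: (row=0, col=8), facing South

Derivation:
Start: (row=3, col=8), facing North
  L: turn left, now facing West
  R: turn right, now facing North
  F4: move forward 3/4 (blocked), now at (row=0, col=8)
  F3: move forward 0/3 (blocked), now at (row=0, col=8)
  F2: move forward 0/2 (blocked), now at (row=0, col=8)
  R: turn right, now facing East
  F4: move forward 0/4 (blocked), now at (row=0, col=8)
  R: turn right, now facing South
Final: (row=0, col=8), facing South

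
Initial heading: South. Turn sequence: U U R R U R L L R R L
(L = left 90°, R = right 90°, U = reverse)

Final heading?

Answer: Final heading: South

Derivation:
Start: South
  U (U-turn (180°)) -> North
  U (U-turn (180°)) -> South
  R (right (90° clockwise)) -> West
  R (right (90° clockwise)) -> North
  U (U-turn (180°)) -> South
  R (right (90° clockwise)) -> West
  L (left (90° counter-clockwise)) -> South
  L (left (90° counter-clockwise)) -> East
  R (right (90° clockwise)) -> South
  R (right (90° clockwise)) -> West
  L (left (90° counter-clockwise)) -> South
Final: South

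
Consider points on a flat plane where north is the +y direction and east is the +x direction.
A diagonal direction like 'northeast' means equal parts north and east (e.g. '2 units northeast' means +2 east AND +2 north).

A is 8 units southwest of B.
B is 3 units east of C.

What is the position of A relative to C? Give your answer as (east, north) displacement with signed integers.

Place C at the origin (east=0, north=0).
  B is 3 units east of C: delta (east=+3, north=+0); B at (east=3, north=0).
  A is 8 units southwest of B: delta (east=-8, north=-8); A at (east=-5, north=-8).
Therefore A relative to C: (east=-5, north=-8).

Answer: A is at (east=-5, north=-8) relative to C.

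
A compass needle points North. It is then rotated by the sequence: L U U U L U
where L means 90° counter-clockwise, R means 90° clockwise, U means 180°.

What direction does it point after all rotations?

Answer: Final heading: South

Derivation:
Start: North
  L (left (90° counter-clockwise)) -> West
  U (U-turn (180°)) -> East
  U (U-turn (180°)) -> West
  U (U-turn (180°)) -> East
  L (left (90° counter-clockwise)) -> North
  U (U-turn (180°)) -> South
Final: South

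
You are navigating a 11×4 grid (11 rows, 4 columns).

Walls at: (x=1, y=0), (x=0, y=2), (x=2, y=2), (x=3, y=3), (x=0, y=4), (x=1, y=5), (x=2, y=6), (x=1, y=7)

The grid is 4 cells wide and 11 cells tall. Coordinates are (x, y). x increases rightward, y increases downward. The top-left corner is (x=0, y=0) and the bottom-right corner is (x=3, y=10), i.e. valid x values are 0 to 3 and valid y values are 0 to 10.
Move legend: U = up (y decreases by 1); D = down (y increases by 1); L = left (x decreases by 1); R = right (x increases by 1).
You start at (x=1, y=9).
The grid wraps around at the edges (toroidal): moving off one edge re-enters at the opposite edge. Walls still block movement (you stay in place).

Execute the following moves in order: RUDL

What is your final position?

Answer: Final position: (x=1, y=9)

Derivation:
Start: (x=1, y=9)
  R (right): (x=1, y=9) -> (x=2, y=9)
  U (up): (x=2, y=9) -> (x=2, y=8)
  D (down): (x=2, y=8) -> (x=2, y=9)
  L (left): (x=2, y=9) -> (x=1, y=9)
Final: (x=1, y=9)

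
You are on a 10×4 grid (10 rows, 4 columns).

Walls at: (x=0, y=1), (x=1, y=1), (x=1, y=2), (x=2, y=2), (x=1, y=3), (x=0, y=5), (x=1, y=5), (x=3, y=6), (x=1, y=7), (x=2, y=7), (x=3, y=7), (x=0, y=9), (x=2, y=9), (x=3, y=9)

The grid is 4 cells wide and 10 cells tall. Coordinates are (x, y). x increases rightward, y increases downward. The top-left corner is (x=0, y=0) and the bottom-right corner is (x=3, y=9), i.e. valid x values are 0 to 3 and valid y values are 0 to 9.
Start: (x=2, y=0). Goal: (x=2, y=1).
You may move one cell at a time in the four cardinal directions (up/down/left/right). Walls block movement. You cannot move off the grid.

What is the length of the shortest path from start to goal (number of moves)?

Answer: Shortest path length: 1

Derivation:
BFS from (x=2, y=0) until reaching (x=2, y=1):
  Distance 0: (x=2, y=0)
  Distance 1: (x=1, y=0), (x=3, y=0), (x=2, y=1)  <- goal reached here
One shortest path (1 moves): (x=2, y=0) -> (x=2, y=1)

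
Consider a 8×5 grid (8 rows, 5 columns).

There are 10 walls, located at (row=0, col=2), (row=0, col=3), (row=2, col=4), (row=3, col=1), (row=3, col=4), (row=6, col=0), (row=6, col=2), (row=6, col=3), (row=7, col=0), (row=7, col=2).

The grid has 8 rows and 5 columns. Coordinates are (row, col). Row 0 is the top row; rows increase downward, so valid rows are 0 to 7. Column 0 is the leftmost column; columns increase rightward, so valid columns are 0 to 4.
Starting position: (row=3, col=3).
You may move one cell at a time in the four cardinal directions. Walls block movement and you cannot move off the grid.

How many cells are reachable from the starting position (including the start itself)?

Answer: Reachable cells: 30

Derivation:
BFS flood-fill from (row=3, col=3):
  Distance 0: (row=3, col=3)
  Distance 1: (row=2, col=3), (row=3, col=2), (row=4, col=3)
  Distance 2: (row=1, col=3), (row=2, col=2), (row=4, col=2), (row=4, col=4), (row=5, col=3)
  Distance 3: (row=1, col=2), (row=1, col=4), (row=2, col=1), (row=4, col=1), (row=5, col=2), (row=5, col=4)
  Distance 4: (row=0, col=4), (row=1, col=1), (row=2, col=0), (row=4, col=0), (row=5, col=1), (row=6, col=4)
  Distance 5: (row=0, col=1), (row=1, col=0), (row=3, col=0), (row=5, col=0), (row=6, col=1), (row=7, col=4)
  Distance 6: (row=0, col=0), (row=7, col=1), (row=7, col=3)
Total reachable: 30 (grid has 30 open cells total)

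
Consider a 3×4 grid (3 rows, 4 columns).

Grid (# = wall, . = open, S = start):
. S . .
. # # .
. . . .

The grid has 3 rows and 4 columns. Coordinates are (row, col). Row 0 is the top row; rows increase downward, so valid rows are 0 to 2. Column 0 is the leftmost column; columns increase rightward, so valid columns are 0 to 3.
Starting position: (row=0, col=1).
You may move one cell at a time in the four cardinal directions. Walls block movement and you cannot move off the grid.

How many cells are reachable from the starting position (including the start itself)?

Answer: Reachable cells: 10

Derivation:
BFS flood-fill from (row=0, col=1):
  Distance 0: (row=0, col=1)
  Distance 1: (row=0, col=0), (row=0, col=2)
  Distance 2: (row=0, col=3), (row=1, col=0)
  Distance 3: (row=1, col=3), (row=2, col=0)
  Distance 4: (row=2, col=1), (row=2, col=3)
  Distance 5: (row=2, col=2)
Total reachable: 10 (grid has 10 open cells total)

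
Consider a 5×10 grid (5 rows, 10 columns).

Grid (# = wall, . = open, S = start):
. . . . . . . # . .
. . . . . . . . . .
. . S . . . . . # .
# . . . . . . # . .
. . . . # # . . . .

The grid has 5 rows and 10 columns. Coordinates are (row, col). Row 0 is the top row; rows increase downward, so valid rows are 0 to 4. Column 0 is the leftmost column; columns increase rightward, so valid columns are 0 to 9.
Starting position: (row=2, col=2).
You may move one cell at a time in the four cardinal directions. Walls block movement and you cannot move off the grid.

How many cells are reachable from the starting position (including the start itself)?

Answer: Reachable cells: 44

Derivation:
BFS flood-fill from (row=2, col=2):
  Distance 0: (row=2, col=2)
  Distance 1: (row=1, col=2), (row=2, col=1), (row=2, col=3), (row=3, col=2)
  Distance 2: (row=0, col=2), (row=1, col=1), (row=1, col=3), (row=2, col=0), (row=2, col=4), (row=3, col=1), (row=3, col=3), (row=4, col=2)
  Distance 3: (row=0, col=1), (row=0, col=3), (row=1, col=0), (row=1, col=4), (row=2, col=5), (row=3, col=4), (row=4, col=1), (row=4, col=3)
  Distance 4: (row=0, col=0), (row=0, col=4), (row=1, col=5), (row=2, col=6), (row=3, col=5), (row=4, col=0)
  Distance 5: (row=0, col=5), (row=1, col=6), (row=2, col=7), (row=3, col=6)
  Distance 6: (row=0, col=6), (row=1, col=7), (row=4, col=6)
  Distance 7: (row=1, col=8), (row=4, col=7)
  Distance 8: (row=0, col=8), (row=1, col=9), (row=4, col=8)
  Distance 9: (row=0, col=9), (row=2, col=9), (row=3, col=8), (row=4, col=9)
  Distance 10: (row=3, col=9)
Total reachable: 44 (grid has 44 open cells total)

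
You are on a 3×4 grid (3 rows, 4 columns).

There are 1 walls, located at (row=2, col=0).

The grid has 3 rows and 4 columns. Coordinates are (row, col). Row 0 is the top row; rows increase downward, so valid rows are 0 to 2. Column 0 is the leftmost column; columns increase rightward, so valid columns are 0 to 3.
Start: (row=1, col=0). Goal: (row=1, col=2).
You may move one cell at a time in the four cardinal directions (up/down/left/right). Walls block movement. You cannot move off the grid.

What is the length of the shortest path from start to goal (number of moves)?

Answer: Shortest path length: 2

Derivation:
BFS from (row=1, col=0) until reaching (row=1, col=2):
  Distance 0: (row=1, col=0)
  Distance 1: (row=0, col=0), (row=1, col=1)
  Distance 2: (row=0, col=1), (row=1, col=2), (row=2, col=1)  <- goal reached here
One shortest path (2 moves): (row=1, col=0) -> (row=1, col=1) -> (row=1, col=2)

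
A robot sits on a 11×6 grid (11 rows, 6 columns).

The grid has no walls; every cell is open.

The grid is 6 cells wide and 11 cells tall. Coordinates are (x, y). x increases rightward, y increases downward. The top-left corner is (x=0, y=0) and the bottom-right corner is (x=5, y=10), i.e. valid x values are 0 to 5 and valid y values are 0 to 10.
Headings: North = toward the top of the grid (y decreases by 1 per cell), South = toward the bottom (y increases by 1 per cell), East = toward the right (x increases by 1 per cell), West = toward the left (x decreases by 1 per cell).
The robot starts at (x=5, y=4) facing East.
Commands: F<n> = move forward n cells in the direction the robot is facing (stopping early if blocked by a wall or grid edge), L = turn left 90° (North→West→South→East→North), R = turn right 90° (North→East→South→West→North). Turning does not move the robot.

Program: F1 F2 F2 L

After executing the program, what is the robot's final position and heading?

Start: (x=5, y=4), facing East
  F1: move forward 0/1 (blocked), now at (x=5, y=4)
  F2: move forward 0/2 (blocked), now at (x=5, y=4)
  F2: move forward 0/2 (blocked), now at (x=5, y=4)
  L: turn left, now facing North
Final: (x=5, y=4), facing North

Answer: Final position: (x=5, y=4), facing North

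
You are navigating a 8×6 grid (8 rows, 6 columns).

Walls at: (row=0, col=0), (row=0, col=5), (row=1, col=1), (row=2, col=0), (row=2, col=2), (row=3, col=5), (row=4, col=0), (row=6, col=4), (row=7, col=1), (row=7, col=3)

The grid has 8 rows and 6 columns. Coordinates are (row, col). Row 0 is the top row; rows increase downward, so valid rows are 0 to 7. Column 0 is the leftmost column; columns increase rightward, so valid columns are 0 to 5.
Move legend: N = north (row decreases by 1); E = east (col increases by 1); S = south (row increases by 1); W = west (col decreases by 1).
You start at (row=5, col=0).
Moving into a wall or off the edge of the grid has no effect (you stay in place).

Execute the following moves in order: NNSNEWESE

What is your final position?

Answer: Final position: (row=6, col=2)

Derivation:
Start: (row=5, col=0)
  N (north): blocked, stay at (row=5, col=0)
  N (north): blocked, stay at (row=5, col=0)
  S (south): (row=5, col=0) -> (row=6, col=0)
  N (north): (row=6, col=0) -> (row=5, col=0)
  E (east): (row=5, col=0) -> (row=5, col=1)
  W (west): (row=5, col=1) -> (row=5, col=0)
  E (east): (row=5, col=0) -> (row=5, col=1)
  S (south): (row=5, col=1) -> (row=6, col=1)
  E (east): (row=6, col=1) -> (row=6, col=2)
Final: (row=6, col=2)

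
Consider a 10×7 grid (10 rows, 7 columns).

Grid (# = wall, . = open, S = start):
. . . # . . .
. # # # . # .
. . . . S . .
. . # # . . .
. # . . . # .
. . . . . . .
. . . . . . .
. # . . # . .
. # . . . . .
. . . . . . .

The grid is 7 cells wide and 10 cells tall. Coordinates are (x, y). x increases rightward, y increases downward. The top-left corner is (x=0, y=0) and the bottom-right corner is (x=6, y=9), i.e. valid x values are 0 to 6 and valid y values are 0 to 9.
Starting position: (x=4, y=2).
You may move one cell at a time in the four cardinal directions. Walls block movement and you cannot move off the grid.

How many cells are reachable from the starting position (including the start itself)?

Answer: Reachable cells: 58

Derivation:
BFS flood-fill from (x=4, y=2):
  Distance 0: (x=4, y=2)
  Distance 1: (x=4, y=1), (x=3, y=2), (x=5, y=2), (x=4, y=3)
  Distance 2: (x=4, y=0), (x=2, y=2), (x=6, y=2), (x=5, y=3), (x=4, y=4)
  Distance 3: (x=5, y=0), (x=6, y=1), (x=1, y=2), (x=6, y=3), (x=3, y=4), (x=4, y=5)
  Distance 4: (x=6, y=0), (x=0, y=2), (x=1, y=3), (x=2, y=4), (x=6, y=4), (x=3, y=5), (x=5, y=5), (x=4, y=6)
  Distance 5: (x=0, y=1), (x=0, y=3), (x=2, y=5), (x=6, y=5), (x=3, y=6), (x=5, y=6)
  Distance 6: (x=0, y=0), (x=0, y=4), (x=1, y=5), (x=2, y=6), (x=6, y=6), (x=3, y=7), (x=5, y=7)
  Distance 7: (x=1, y=0), (x=0, y=5), (x=1, y=6), (x=2, y=7), (x=6, y=7), (x=3, y=8), (x=5, y=8)
  Distance 8: (x=2, y=0), (x=0, y=6), (x=2, y=8), (x=4, y=8), (x=6, y=8), (x=3, y=9), (x=5, y=9)
  Distance 9: (x=0, y=7), (x=2, y=9), (x=4, y=9), (x=6, y=9)
  Distance 10: (x=0, y=8), (x=1, y=9)
  Distance 11: (x=0, y=9)
Total reachable: 58 (grid has 58 open cells total)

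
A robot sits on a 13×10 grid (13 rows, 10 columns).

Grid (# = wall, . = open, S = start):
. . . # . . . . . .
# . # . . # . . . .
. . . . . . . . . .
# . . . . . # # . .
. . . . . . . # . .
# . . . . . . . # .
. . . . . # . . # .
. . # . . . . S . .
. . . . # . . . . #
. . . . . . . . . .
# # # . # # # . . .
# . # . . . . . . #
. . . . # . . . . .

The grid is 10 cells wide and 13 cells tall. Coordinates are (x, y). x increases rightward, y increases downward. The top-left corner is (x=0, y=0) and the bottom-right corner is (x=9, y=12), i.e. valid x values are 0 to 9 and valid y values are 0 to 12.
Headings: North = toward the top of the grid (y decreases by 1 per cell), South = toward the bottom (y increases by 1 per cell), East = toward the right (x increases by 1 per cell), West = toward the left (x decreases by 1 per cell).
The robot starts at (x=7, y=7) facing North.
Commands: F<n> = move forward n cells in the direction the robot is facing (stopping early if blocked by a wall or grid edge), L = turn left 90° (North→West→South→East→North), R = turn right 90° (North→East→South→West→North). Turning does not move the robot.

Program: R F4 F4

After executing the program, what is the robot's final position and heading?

Start: (x=7, y=7), facing North
  R: turn right, now facing East
  F4: move forward 2/4 (blocked), now at (x=9, y=7)
  F4: move forward 0/4 (blocked), now at (x=9, y=7)
Final: (x=9, y=7), facing East

Answer: Final position: (x=9, y=7), facing East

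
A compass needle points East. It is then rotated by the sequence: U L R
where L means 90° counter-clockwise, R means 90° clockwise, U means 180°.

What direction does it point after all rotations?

Answer: Final heading: West

Derivation:
Start: East
  U (U-turn (180°)) -> West
  L (left (90° counter-clockwise)) -> South
  R (right (90° clockwise)) -> West
Final: West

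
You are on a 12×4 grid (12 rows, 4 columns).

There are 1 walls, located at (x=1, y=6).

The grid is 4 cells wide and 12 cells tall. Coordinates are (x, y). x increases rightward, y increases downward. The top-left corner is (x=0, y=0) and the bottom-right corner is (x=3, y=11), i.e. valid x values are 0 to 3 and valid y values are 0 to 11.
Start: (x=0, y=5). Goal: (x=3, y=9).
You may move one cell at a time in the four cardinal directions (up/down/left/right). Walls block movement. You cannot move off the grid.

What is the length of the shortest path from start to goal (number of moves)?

Answer: Shortest path length: 7

Derivation:
BFS from (x=0, y=5) until reaching (x=3, y=9):
  Distance 0: (x=0, y=5)
  Distance 1: (x=0, y=4), (x=1, y=5), (x=0, y=6)
  Distance 2: (x=0, y=3), (x=1, y=4), (x=2, y=5), (x=0, y=7)
  Distance 3: (x=0, y=2), (x=1, y=3), (x=2, y=4), (x=3, y=5), (x=2, y=6), (x=1, y=7), (x=0, y=8)
  Distance 4: (x=0, y=1), (x=1, y=2), (x=2, y=3), (x=3, y=4), (x=3, y=6), (x=2, y=7), (x=1, y=8), (x=0, y=9)
  Distance 5: (x=0, y=0), (x=1, y=1), (x=2, y=2), (x=3, y=3), (x=3, y=7), (x=2, y=8), (x=1, y=9), (x=0, y=10)
  Distance 6: (x=1, y=0), (x=2, y=1), (x=3, y=2), (x=3, y=8), (x=2, y=9), (x=1, y=10), (x=0, y=11)
  Distance 7: (x=2, y=0), (x=3, y=1), (x=3, y=9), (x=2, y=10), (x=1, y=11)  <- goal reached here
One shortest path (7 moves): (x=0, y=5) -> (x=1, y=5) -> (x=2, y=5) -> (x=3, y=5) -> (x=3, y=6) -> (x=3, y=7) -> (x=3, y=8) -> (x=3, y=9)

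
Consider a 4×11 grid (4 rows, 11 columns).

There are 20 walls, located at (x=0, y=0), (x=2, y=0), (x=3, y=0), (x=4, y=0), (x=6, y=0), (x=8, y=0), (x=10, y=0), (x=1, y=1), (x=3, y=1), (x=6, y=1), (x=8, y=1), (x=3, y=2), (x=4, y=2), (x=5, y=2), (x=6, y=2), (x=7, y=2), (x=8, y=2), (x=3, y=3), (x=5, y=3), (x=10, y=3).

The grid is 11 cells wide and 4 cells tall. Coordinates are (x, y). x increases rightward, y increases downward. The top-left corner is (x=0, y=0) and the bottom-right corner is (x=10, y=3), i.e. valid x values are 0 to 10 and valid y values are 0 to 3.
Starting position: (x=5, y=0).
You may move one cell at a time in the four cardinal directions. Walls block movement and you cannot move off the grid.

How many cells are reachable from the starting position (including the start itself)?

BFS flood-fill from (x=5, y=0):
  Distance 0: (x=5, y=0)
  Distance 1: (x=5, y=1)
  Distance 2: (x=4, y=1)
Total reachable: 3 (grid has 24 open cells total)

Answer: Reachable cells: 3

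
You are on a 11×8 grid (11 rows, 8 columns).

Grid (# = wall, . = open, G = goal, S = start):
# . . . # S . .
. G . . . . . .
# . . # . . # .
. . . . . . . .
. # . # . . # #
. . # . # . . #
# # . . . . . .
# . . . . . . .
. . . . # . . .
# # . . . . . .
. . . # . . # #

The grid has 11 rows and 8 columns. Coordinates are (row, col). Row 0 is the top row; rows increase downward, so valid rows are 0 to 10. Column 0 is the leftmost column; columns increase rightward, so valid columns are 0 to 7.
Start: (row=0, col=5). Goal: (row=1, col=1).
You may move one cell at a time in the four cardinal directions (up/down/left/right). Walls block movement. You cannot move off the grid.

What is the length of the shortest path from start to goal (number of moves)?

BFS from (row=0, col=5) until reaching (row=1, col=1):
  Distance 0: (row=0, col=5)
  Distance 1: (row=0, col=6), (row=1, col=5)
  Distance 2: (row=0, col=7), (row=1, col=4), (row=1, col=6), (row=2, col=5)
  Distance 3: (row=1, col=3), (row=1, col=7), (row=2, col=4), (row=3, col=5)
  Distance 4: (row=0, col=3), (row=1, col=2), (row=2, col=7), (row=3, col=4), (row=3, col=6), (row=4, col=5)
  Distance 5: (row=0, col=2), (row=1, col=1), (row=2, col=2), (row=3, col=3), (row=3, col=7), (row=4, col=4), (row=5, col=5)  <- goal reached here
One shortest path (5 moves): (row=0, col=5) -> (row=1, col=5) -> (row=1, col=4) -> (row=1, col=3) -> (row=1, col=2) -> (row=1, col=1)

Answer: Shortest path length: 5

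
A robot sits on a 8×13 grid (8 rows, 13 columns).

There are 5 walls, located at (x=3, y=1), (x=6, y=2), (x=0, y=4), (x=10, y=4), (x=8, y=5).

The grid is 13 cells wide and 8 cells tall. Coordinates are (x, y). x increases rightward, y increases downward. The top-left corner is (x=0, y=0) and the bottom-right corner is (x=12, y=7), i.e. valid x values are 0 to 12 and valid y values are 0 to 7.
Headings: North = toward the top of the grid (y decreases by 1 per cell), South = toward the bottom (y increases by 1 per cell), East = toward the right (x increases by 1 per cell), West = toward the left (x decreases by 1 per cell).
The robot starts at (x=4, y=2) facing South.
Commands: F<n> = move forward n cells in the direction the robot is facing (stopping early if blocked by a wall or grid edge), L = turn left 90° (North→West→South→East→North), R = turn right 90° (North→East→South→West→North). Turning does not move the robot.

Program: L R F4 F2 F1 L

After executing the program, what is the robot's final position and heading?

Start: (x=4, y=2), facing South
  L: turn left, now facing East
  R: turn right, now facing South
  F4: move forward 4, now at (x=4, y=6)
  F2: move forward 1/2 (blocked), now at (x=4, y=7)
  F1: move forward 0/1 (blocked), now at (x=4, y=7)
  L: turn left, now facing East
Final: (x=4, y=7), facing East

Answer: Final position: (x=4, y=7), facing East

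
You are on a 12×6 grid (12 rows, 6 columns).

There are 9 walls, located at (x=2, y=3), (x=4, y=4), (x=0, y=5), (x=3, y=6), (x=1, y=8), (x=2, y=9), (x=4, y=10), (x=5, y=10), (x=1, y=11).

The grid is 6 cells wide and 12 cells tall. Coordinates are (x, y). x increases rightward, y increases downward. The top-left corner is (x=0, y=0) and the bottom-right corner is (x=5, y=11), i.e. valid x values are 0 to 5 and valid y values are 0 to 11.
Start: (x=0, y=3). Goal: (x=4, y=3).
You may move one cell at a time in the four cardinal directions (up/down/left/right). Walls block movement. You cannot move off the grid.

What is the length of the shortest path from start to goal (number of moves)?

BFS from (x=0, y=3) until reaching (x=4, y=3):
  Distance 0: (x=0, y=3)
  Distance 1: (x=0, y=2), (x=1, y=3), (x=0, y=4)
  Distance 2: (x=0, y=1), (x=1, y=2), (x=1, y=4)
  Distance 3: (x=0, y=0), (x=1, y=1), (x=2, y=2), (x=2, y=4), (x=1, y=5)
  Distance 4: (x=1, y=0), (x=2, y=1), (x=3, y=2), (x=3, y=4), (x=2, y=5), (x=1, y=6)
  Distance 5: (x=2, y=0), (x=3, y=1), (x=4, y=2), (x=3, y=3), (x=3, y=5), (x=0, y=6), (x=2, y=6), (x=1, y=7)
  Distance 6: (x=3, y=0), (x=4, y=1), (x=5, y=2), (x=4, y=3), (x=4, y=5), (x=0, y=7), (x=2, y=7)  <- goal reached here
One shortest path (6 moves): (x=0, y=3) -> (x=1, y=3) -> (x=1, y=2) -> (x=2, y=2) -> (x=3, y=2) -> (x=4, y=2) -> (x=4, y=3)

Answer: Shortest path length: 6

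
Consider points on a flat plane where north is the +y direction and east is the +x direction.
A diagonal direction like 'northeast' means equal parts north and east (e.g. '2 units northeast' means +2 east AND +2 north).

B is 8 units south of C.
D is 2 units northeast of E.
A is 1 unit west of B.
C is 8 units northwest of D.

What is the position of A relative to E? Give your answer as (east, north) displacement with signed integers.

Place E at the origin (east=0, north=0).
  D is 2 units northeast of E: delta (east=+2, north=+2); D at (east=2, north=2).
  C is 8 units northwest of D: delta (east=-8, north=+8); C at (east=-6, north=10).
  B is 8 units south of C: delta (east=+0, north=-8); B at (east=-6, north=2).
  A is 1 unit west of B: delta (east=-1, north=+0); A at (east=-7, north=2).
Therefore A relative to E: (east=-7, north=2).

Answer: A is at (east=-7, north=2) relative to E.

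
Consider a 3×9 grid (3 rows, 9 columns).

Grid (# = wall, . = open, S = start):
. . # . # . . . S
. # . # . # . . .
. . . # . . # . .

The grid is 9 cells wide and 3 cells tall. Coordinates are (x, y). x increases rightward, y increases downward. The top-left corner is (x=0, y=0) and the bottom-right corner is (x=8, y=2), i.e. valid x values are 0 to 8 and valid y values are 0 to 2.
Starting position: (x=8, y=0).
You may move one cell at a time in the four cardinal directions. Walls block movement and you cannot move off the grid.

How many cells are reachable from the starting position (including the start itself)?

Answer: Reachable cells: 9

Derivation:
BFS flood-fill from (x=8, y=0):
  Distance 0: (x=8, y=0)
  Distance 1: (x=7, y=0), (x=8, y=1)
  Distance 2: (x=6, y=0), (x=7, y=1), (x=8, y=2)
  Distance 3: (x=5, y=0), (x=6, y=1), (x=7, y=2)
Total reachable: 9 (grid has 20 open cells total)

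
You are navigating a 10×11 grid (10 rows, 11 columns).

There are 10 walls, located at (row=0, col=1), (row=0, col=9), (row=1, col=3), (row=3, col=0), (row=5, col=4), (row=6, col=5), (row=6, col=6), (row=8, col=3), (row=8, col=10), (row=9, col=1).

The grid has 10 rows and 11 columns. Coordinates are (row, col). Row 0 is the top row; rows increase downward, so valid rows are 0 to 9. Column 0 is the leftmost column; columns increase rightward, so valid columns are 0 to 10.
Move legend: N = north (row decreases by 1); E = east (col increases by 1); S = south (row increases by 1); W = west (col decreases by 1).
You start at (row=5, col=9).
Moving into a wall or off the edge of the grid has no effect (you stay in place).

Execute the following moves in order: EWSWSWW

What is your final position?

Start: (row=5, col=9)
  E (east): (row=5, col=9) -> (row=5, col=10)
  W (west): (row=5, col=10) -> (row=5, col=9)
  S (south): (row=5, col=9) -> (row=6, col=9)
  W (west): (row=6, col=9) -> (row=6, col=8)
  S (south): (row=6, col=8) -> (row=7, col=8)
  W (west): (row=7, col=8) -> (row=7, col=7)
  W (west): (row=7, col=7) -> (row=7, col=6)
Final: (row=7, col=6)

Answer: Final position: (row=7, col=6)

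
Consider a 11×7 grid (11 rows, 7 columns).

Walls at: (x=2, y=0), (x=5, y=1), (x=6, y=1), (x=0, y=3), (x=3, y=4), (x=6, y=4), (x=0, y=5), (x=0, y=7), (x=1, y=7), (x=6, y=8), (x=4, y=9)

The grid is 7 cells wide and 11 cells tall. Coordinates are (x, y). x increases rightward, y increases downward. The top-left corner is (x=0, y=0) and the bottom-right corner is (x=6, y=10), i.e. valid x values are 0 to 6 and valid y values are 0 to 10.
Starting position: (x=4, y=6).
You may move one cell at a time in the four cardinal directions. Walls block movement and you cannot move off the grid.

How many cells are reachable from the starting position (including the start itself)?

Answer: Reachable cells: 66

Derivation:
BFS flood-fill from (x=4, y=6):
  Distance 0: (x=4, y=6)
  Distance 1: (x=4, y=5), (x=3, y=6), (x=5, y=6), (x=4, y=7)
  Distance 2: (x=4, y=4), (x=3, y=5), (x=5, y=5), (x=2, y=6), (x=6, y=6), (x=3, y=7), (x=5, y=7), (x=4, y=8)
  Distance 3: (x=4, y=3), (x=5, y=4), (x=2, y=5), (x=6, y=5), (x=1, y=6), (x=2, y=7), (x=6, y=7), (x=3, y=8), (x=5, y=8)
  Distance 4: (x=4, y=2), (x=3, y=3), (x=5, y=3), (x=2, y=4), (x=1, y=5), (x=0, y=6), (x=2, y=8), (x=3, y=9), (x=5, y=9)
  Distance 5: (x=4, y=1), (x=3, y=2), (x=5, y=2), (x=2, y=3), (x=6, y=3), (x=1, y=4), (x=1, y=8), (x=2, y=9), (x=6, y=9), (x=3, y=10), (x=5, y=10)
  Distance 6: (x=4, y=0), (x=3, y=1), (x=2, y=2), (x=6, y=2), (x=1, y=3), (x=0, y=4), (x=0, y=8), (x=1, y=9), (x=2, y=10), (x=4, y=10), (x=6, y=10)
  Distance 7: (x=3, y=0), (x=5, y=0), (x=2, y=1), (x=1, y=2), (x=0, y=9), (x=1, y=10)
  Distance 8: (x=6, y=0), (x=1, y=1), (x=0, y=2), (x=0, y=10)
  Distance 9: (x=1, y=0), (x=0, y=1)
  Distance 10: (x=0, y=0)
Total reachable: 66 (grid has 66 open cells total)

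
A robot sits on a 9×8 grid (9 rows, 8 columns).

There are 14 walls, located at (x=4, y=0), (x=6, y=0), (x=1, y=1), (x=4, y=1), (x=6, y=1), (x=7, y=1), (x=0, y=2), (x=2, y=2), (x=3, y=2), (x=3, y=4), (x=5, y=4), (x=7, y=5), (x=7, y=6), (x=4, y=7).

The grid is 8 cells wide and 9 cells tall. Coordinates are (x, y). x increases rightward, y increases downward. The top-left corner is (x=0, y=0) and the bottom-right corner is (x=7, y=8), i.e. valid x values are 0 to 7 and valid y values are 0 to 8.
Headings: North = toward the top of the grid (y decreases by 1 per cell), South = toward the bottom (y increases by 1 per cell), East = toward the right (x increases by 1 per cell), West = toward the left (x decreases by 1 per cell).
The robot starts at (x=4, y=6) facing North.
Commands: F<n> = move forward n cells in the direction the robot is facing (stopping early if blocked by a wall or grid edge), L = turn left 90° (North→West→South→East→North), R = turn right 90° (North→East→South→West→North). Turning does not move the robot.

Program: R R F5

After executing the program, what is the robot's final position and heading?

Answer: Final position: (x=4, y=6), facing South

Derivation:
Start: (x=4, y=6), facing North
  R: turn right, now facing East
  R: turn right, now facing South
  F5: move forward 0/5 (blocked), now at (x=4, y=6)
Final: (x=4, y=6), facing South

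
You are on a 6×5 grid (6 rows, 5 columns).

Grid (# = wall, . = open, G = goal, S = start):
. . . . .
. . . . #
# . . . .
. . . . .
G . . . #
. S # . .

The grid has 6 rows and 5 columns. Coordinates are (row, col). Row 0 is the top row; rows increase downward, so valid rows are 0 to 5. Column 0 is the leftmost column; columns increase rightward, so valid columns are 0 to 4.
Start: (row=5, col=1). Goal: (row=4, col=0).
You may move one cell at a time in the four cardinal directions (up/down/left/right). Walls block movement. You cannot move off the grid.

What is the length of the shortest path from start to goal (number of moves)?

Answer: Shortest path length: 2

Derivation:
BFS from (row=5, col=1) until reaching (row=4, col=0):
  Distance 0: (row=5, col=1)
  Distance 1: (row=4, col=1), (row=5, col=0)
  Distance 2: (row=3, col=1), (row=4, col=0), (row=4, col=2)  <- goal reached here
One shortest path (2 moves): (row=5, col=1) -> (row=5, col=0) -> (row=4, col=0)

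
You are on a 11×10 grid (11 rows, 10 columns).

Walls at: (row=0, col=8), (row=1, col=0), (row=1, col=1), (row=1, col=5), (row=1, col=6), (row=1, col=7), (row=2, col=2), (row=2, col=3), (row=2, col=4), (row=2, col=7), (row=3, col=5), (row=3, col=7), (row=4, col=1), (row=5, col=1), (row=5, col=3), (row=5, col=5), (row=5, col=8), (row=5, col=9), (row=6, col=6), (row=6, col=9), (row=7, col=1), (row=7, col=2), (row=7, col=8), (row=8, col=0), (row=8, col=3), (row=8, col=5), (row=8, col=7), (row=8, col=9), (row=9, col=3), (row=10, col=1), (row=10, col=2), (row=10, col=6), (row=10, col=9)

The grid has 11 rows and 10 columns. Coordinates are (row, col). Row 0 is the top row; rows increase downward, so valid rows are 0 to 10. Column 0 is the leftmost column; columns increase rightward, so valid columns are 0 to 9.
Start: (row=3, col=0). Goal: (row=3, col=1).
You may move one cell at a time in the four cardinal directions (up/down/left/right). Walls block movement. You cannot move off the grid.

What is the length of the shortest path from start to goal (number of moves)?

Answer: Shortest path length: 1

Derivation:
BFS from (row=3, col=0) until reaching (row=3, col=1):
  Distance 0: (row=3, col=0)
  Distance 1: (row=2, col=0), (row=3, col=1), (row=4, col=0)  <- goal reached here
One shortest path (1 moves): (row=3, col=0) -> (row=3, col=1)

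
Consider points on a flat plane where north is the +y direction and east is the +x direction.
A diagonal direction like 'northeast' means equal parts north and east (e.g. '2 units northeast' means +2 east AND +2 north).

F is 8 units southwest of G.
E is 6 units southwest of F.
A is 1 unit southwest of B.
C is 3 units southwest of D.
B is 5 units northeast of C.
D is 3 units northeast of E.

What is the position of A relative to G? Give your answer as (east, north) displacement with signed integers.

Answer: A is at (east=-10, north=-10) relative to G.

Derivation:
Place G at the origin (east=0, north=0).
  F is 8 units southwest of G: delta (east=-8, north=-8); F at (east=-8, north=-8).
  E is 6 units southwest of F: delta (east=-6, north=-6); E at (east=-14, north=-14).
  D is 3 units northeast of E: delta (east=+3, north=+3); D at (east=-11, north=-11).
  C is 3 units southwest of D: delta (east=-3, north=-3); C at (east=-14, north=-14).
  B is 5 units northeast of C: delta (east=+5, north=+5); B at (east=-9, north=-9).
  A is 1 unit southwest of B: delta (east=-1, north=-1); A at (east=-10, north=-10).
Therefore A relative to G: (east=-10, north=-10).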